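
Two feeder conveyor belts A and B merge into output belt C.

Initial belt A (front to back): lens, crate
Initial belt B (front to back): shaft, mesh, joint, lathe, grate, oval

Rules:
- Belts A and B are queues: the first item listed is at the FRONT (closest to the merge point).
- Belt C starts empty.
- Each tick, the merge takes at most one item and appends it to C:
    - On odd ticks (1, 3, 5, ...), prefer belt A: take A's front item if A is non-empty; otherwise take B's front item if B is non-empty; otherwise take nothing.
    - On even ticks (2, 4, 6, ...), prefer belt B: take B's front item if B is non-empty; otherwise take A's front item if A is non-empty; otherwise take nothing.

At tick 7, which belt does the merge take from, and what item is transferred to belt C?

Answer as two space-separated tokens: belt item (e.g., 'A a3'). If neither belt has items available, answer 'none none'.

Answer: B grate

Derivation:
Tick 1: prefer A, take lens from A; A=[crate] B=[shaft,mesh,joint,lathe,grate,oval] C=[lens]
Tick 2: prefer B, take shaft from B; A=[crate] B=[mesh,joint,lathe,grate,oval] C=[lens,shaft]
Tick 3: prefer A, take crate from A; A=[-] B=[mesh,joint,lathe,grate,oval] C=[lens,shaft,crate]
Tick 4: prefer B, take mesh from B; A=[-] B=[joint,lathe,grate,oval] C=[lens,shaft,crate,mesh]
Tick 5: prefer A, take joint from B; A=[-] B=[lathe,grate,oval] C=[lens,shaft,crate,mesh,joint]
Tick 6: prefer B, take lathe from B; A=[-] B=[grate,oval] C=[lens,shaft,crate,mesh,joint,lathe]
Tick 7: prefer A, take grate from B; A=[-] B=[oval] C=[lens,shaft,crate,mesh,joint,lathe,grate]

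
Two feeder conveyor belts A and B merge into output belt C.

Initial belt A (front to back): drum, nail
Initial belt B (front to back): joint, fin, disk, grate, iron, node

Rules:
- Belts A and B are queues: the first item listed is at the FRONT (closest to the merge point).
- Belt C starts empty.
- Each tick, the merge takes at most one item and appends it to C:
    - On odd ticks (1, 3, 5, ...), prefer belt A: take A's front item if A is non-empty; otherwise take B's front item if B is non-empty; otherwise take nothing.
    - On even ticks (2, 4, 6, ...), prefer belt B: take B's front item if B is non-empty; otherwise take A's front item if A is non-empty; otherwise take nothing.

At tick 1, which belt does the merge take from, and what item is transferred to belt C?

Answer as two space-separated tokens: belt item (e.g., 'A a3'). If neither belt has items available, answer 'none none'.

Tick 1: prefer A, take drum from A; A=[nail] B=[joint,fin,disk,grate,iron,node] C=[drum]

Answer: A drum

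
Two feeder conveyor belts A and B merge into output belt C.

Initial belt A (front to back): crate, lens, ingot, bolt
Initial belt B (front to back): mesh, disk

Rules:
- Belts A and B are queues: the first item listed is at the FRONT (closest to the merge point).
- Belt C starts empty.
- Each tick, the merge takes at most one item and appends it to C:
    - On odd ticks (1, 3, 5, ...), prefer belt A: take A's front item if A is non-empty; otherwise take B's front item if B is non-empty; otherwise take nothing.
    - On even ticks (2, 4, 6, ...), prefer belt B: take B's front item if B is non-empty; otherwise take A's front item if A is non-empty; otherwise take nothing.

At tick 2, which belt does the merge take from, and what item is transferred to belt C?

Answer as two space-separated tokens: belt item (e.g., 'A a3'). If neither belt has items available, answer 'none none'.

Tick 1: prefer A, take crate from A; A=[lens,ingot,bolt] B=[mesh,disk] C=[crate]
Tick 2: prefer B, take mesh from B; A=[lens,ingot,bolt] B=[disk] C=[crate,mesh]

Answer: B mesh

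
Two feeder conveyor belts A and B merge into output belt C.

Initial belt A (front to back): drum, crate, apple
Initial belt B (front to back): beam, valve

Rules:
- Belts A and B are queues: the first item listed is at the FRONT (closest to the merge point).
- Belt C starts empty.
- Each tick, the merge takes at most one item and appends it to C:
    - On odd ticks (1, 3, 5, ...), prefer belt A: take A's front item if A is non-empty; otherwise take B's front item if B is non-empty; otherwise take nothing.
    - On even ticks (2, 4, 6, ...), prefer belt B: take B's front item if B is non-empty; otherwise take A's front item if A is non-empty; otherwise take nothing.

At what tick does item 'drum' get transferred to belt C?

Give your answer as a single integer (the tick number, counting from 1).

Answer: 1

Derivation:
Tick 1: prefer A, take drum from A; A=[crate,apple] B=[beam,valve] C=[drum]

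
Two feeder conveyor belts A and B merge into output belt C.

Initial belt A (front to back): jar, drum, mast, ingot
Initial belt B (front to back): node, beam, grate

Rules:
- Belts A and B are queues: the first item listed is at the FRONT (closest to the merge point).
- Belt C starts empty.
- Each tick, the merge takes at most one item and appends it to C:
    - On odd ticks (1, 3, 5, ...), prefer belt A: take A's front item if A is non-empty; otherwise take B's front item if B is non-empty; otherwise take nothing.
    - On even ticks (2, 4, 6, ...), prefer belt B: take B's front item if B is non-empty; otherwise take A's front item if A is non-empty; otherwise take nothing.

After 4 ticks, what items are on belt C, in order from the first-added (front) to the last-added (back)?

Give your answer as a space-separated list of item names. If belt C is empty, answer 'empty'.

Answer: jar node drum beam

Derivation:
Tick 1: prefer A, take jar from A; A=[drum,mast,ingot] B=[node,beam,grate] C=[jar]
Tick 2: prefer B, take node from B; A=[drum,mast,ingot] B=[beam,grate] C=[jar,node]
Tick 3: prefer A, take drum from A; A=[mast,ingot] B=[beam,grate] C=[jar,node,drum]
Tick 4: prefer B, take beam from B; A=[mast,ingot] B=[grate] C=[jar,node,drum,beam]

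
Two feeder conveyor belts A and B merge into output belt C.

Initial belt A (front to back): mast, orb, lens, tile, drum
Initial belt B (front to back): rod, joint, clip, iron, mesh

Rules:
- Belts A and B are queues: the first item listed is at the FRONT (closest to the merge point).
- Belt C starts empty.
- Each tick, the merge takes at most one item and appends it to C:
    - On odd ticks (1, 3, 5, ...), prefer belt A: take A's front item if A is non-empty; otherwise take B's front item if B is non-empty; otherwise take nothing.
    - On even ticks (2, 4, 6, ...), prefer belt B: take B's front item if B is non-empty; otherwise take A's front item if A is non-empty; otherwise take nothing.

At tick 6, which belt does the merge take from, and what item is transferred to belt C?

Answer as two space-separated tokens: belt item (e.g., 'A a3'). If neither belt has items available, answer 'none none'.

Answer: B clip

Derivation:
Tick 1: prefer A, take mast from A; A=[orb,lens,tile,drum] B=[rod,joint,clip,iron,mesh] C=[mast]
Tick 2: prefer B, take rod from B; A=[orb,lens,tile,drum] B=[joint,clip,iron,mesh] C=[mast,rod]
Tick 3: prefer A, take orb from A; A=[lens,tile,drum] B=[joint,clip,iron,mesh] C=[mast,rod,orb]
Tick 4: prefer B, take joint from B; A=[lens,tile,drum] B=[clip,iron,mesh] C=[mast,rod,orb,joint]
Tick 5: prefer A, take lens from A; A=[tile,drum] B=[clip,iron,mesh] C=[mast,rod,orb,joint,lens]
Tick 6: prefer B, take clip from B; A=[tile,drum] B=[iron,mesh] C=[mast,rod,orb,joint,lens,clip]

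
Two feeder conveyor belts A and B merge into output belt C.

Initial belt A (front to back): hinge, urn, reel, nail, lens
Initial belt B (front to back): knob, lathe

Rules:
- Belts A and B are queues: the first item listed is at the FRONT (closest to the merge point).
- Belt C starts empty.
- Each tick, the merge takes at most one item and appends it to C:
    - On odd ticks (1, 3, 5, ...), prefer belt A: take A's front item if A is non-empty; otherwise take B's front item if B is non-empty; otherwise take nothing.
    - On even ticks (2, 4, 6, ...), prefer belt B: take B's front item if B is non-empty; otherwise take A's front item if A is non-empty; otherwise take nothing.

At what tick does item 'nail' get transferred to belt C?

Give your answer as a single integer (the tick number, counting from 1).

Answer: 6

Derivation:
Tick 1: prefer A, take hinge from A; A=[urn,reel,nail,lens] B=[knob,lathe] C=[hinge]
Tick 2: prefer B, take knob from B; A=[urn,reel,nail,lens] B=[lathe] C=[hinge,knob]
Tick 3: prefer A, take urn from A; A=[reel,nail,lens] B=[lathe] C=[hinge,knob,urn]
Tick 4: prefer B, take lathe from B; A=[reel,nail,lens] B=[-] C=[hinge,knob,urn,lathe]
Tick 5: prefer A, take reel from A; A=[nail,lens] B=[-] C=[hinge,knob,urn,lathe,reel]
Tick 6: prefer B, take nail from A; A=[lens] B=[-] C=[hinge,knob,urn,lathe,reel,nail]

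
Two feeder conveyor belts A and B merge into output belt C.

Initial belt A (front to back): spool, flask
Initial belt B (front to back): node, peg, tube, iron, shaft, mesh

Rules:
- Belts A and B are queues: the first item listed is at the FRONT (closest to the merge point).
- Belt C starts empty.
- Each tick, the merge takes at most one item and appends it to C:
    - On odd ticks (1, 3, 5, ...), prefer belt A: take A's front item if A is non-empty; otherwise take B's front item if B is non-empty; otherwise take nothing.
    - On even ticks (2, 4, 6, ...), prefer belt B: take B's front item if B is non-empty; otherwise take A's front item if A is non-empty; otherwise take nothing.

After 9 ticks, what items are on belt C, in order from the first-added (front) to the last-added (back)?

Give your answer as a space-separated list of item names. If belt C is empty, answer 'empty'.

Tick 1: prefer A, take spool from A; A=[flask] B=[node,peg,tube,iron,shaft,mesh] C=[spool]
Tick 2: prefer B, take node from B; A=[flask] B=[peg,tube,iron,shaft,mesh] C=[spool,node]
Tick 3: prefer A, take flask from A; A=[-] B=[peg,tube,iron,shaft,mesh] C=[spool,node,flask]
Tick 4: prefer B, take peg from B; A=[-] B=[tube,iron,shaft,mesh] C=[spool,node,flask,peg]
Tick 5: prefer A, take tube from B; A=[-] B=[iron,shaft,mesh] C=[spool,node,flask,peg,tube]
Tick 6: prefer B, take iron from B; A=[-] B=[shaft,mesh] C=[spool,node,flask,peg,tube,iron]
Tick 7: prefer A, take shaft from B; A=[-] B=[mesh] C=[spool,node,flask,peg,tube,iron,shaft]
Tick 8: prefer B, take mesh from B; A=[-] B=[-] C=[spool,node,flask,peg,tube,iron,shaft,mesh]
Tick 9: prefer A, both empty, nothing taken; A=[-] B=[-] C=[spool,node,flask,peg,tube,iron,shaft,mesh]

Answer: spool node flask peg tube iron shaft mesh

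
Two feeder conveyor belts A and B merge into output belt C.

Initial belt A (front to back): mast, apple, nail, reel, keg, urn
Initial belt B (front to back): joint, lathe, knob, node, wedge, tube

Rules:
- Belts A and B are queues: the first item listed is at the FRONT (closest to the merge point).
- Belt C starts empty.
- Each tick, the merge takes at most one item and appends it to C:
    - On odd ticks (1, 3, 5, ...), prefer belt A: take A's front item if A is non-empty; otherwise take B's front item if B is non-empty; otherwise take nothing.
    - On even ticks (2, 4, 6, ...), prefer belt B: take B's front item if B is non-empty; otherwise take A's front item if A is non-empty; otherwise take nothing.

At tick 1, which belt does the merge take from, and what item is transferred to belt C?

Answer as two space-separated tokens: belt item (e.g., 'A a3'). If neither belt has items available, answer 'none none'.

Answer: A mast

Derivation:
Tick 1: prefer A, take mast from A; A=[apple,nail,reel,keg,urn] B=[joint,lathe,knob,node,wedge,tube] C=[mast]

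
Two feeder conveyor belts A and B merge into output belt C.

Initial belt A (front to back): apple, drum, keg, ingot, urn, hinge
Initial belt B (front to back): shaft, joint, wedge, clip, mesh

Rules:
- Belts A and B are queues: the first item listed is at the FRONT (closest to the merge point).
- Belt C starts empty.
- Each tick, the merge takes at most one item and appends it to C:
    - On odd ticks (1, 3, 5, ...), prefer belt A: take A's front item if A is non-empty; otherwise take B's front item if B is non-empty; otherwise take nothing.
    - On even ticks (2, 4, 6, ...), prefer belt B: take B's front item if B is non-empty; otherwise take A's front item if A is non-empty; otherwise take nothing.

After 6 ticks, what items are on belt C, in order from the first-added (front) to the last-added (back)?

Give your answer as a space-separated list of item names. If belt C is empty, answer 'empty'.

Tick 1: prefer A, take apple from A; A=[drum,keg,ingot,urn,hinge] B=[shaft,joint,wedge,clip,mesh] C=[apple]
Tick 2: prefer B, take shaft from B; A=[drum,keg,ingot,urn,hinge] B=[joint,wedge,clip,mesh] C=[apple,shaft]
Tick 3: prefer A, take drum from A; A=[keg,ingot,urn,hinge] B=[joint,wedge,clip,mesh] C=[apple,shaft,drum]
Tick 4: prefer B, take joint from B; A=[keg,ingot,urn,hinge] B=[wedge,clip,mesh] C=[apple,shaft,drum,joint]
Tick 5: prefer A, take keg from A; A=[ingot,urn,hinge] B=[wedge,clip,mesh] C=[apple,shaft,drum,joint,keg]
Tick 6: prefer B, take wedge from B; A=[ingot,urn,hinge] B=[clip,mesh] C=[apple,shaft,drum,joint,keg,wedge]

Answer: apple shaft drum joint keg wedge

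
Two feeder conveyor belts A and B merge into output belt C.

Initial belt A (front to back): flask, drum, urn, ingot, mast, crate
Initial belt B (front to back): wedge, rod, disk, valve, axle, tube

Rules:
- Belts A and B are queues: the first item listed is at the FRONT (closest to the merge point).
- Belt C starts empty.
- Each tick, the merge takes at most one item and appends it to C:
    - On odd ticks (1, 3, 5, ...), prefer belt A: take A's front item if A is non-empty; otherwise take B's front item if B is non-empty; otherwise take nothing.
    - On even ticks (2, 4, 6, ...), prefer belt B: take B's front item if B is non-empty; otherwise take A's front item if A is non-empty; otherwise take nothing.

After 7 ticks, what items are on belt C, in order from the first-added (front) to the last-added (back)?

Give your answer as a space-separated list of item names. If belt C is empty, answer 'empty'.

Tick 1: prefer A, take flask from A; A=[drum,urn,ingot,mast,crate] B=[wedge,rod,disk,valve,axle,tube] C=[flask]
Tick 2: prefer B, take wedge from B; A=[drum,urn,ingot,mast,crate] B=[rod,disk,valve,axle,tube] C=[flask,wedge]
Tick 3: prefer A, take drum from A; A=[urn,ingot,mast,crate] B=[rod,disk,valve,axle,tube] C=[flask,wedge,drum]
Tick 4: prefer B, take rod from B; A=[urn,ingot,mast,crate] B=[disk,valve,axle,tube] C=[flask,wedge,drum,rod]
Tick 5: prefer A, take urn from A; A=[ingot,mast,crate] B=[disk,valve,axle,tube] C=[flask,wedge,drum,rod,urn]
Tick 6: prefer B, take disk from B; A=[ingot,mast,crate] B=[valve,axle,tube] C=[flask,wedge,drum,rod,urn,disk]
Tick 7: prefer A, take ingot from A; A=[mast,crate] B=[valve,axle,tube] C=[flask,wedge,drum,rod,urn,disk,ingot]

Answer: flask wedge drum rod urn disk ingot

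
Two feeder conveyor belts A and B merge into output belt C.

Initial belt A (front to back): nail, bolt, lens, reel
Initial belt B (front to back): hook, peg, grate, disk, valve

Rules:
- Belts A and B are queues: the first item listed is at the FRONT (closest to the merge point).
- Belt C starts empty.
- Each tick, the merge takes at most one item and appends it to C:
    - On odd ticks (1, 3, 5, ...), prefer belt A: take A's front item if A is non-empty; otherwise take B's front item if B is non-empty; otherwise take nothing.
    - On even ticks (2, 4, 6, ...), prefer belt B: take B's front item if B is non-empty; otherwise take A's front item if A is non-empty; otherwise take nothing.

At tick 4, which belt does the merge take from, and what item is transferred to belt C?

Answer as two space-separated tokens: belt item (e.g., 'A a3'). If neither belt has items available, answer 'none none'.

Tick 1: prefer A, take nail from A; A=[bolt,lens,reel] B=[hook,peg,grate,disk,valve] C=[nail]
Tick 2: prefer B, take hook from B; A=[bolt,lens,reel] B=[peg,grate,disk,valve] C=[nail,hook]
Tick 3: prefer A, take bolt from A; A=[lens,reel] B=[peg,grate,disk,valve] C=[nail,hook,bolt]
Tick 4: prefer B, take peg from B; A=[lens,reel] B=[grate,disk,valve] C=[nail,hook,bolt,peg]

Answer: B peg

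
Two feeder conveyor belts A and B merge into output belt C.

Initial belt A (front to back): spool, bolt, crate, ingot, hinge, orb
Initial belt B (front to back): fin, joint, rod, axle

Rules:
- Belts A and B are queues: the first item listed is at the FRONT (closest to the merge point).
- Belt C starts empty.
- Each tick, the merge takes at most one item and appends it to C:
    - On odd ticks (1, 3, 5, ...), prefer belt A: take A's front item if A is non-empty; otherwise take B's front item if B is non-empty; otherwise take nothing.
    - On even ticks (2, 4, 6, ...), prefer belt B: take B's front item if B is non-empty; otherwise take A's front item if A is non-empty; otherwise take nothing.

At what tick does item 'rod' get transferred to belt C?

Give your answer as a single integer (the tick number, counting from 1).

Answer: 6

Derivation:
Tick 1: prefer A, take spool from A; A=[bolt,crate,ingot,hinge,orb] B=[fin,joint,rod,axle] C=[spool]
Tick 2: prefer B, take fin from B; A=[bolt,crate,ingot,hinge,orb] B=[joint,rod,axle] C=[spool,fin]
Tick 3: prefer A, take bolt from A; A=[crate,ingot,hinge,orb] B=[joint,rod,axle] C=[spool,fin,bolt]
Tick 4: prefer B, take joint from B; A=[crate,ingot,hinge,orb] B=[rod,axle] C=[spool,fin,bolt,joint]
Tick 5: prefer A, take crate from A; A=[ingot,hinge,orb] B=[rod,axle] C=[spool,fin,bolt,joint,crate]
Tick 6: prefer B, take rod from B; A=[ingot,hinge,orb] B=[axle] C=[spool,fin,bolt,joint,crate,rod]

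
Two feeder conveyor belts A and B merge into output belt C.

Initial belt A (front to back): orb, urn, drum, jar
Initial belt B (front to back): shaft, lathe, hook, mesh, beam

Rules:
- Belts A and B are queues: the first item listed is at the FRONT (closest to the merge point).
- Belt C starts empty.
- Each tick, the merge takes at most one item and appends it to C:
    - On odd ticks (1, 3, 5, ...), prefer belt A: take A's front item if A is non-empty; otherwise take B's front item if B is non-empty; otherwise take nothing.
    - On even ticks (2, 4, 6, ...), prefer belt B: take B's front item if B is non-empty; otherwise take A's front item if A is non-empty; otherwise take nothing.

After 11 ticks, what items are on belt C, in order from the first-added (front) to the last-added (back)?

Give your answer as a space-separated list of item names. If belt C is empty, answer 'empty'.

Tick 1: prefer A, take orb from A; A=[urn,drum,jar] B=[shaft,lathe,hook,mesh,beam] C=[orb]
Tick 2: prefer B, take shaft from B; A=[urn,drum,jar] B=[lathe,hook,mesh,beam] C=[orb,shaft]
Tick 3: prefer A, take urn from A; A=[drum,jar] B=[lathe,hook,mesh,beam] C=[orb,shaft,urn]
Tick 4: prefer B, take lathe from B; A=[drum,jar] B=[hook,mesh,beam] C=[orb,shaft,urn,lathe]
Tick 5: prefer A, take drum from A; A=[jar] B=[hook,mesh,beam] C=[orb,shaft,urn,lathe,drum]
Tick 6: prefer B, take hook from B; A=[jar] B=[mesh,beam] C=[orb,shaft,urn,lathe,drum,hook]
Tick 7: prefer A, take jar from A; A=[-] B=[mesh,beam] C=[orb,shaft,urn,lathe,drum,hook,jar]
Tick 8: prefer B, take mesh from B; A=[-] B=[beam] C=[orb,shaft,urn,lathe,drum,hook,jar,mesh]
Tick 9: prefer A, take beam from B; A=[-] B=[-] C=[orb,shaft,urn,lathe,drum,hook,jar,mesh,beam]
Tick 10: prefer B, both empty, nothing taken; A=[-] B=[-] C=[orb,shaft,urn,lathe,drum,hook,jar,mesh,beam]
Tick 11: prefer A, both empty, nothing taken; A=[-] B=[-] C=[orb,shaft,urn,lathe,drum,hook,jar,mesh,beam]

Answer: orb shaft urn lathe drum hook jar mesh beam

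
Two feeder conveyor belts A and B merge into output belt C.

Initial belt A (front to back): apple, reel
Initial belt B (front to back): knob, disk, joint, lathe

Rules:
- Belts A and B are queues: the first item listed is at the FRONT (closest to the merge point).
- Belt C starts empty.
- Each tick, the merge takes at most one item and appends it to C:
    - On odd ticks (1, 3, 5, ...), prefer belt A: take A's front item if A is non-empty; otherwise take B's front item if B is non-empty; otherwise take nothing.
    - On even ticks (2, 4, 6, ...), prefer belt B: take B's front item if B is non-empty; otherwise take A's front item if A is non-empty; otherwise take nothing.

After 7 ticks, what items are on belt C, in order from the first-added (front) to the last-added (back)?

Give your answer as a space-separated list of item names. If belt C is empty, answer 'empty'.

Tick 1: prefer A, take apple from A; A=[reel] B=[knob,disk,joint,lathe] C=[apple]
Tick 2: prefer B, take knob from B; A=[reel] B=[disk,joint,lathe] C=[apple,knob]
Tick 3: prefer A, take reel from A; A=[-] B=[disk,joint,lathe] C=[apple,knob,reel]
Tick 4: prefer B, take disk from B; A=[-] B=[joint,lathe] C=[apple,knob,reel,disk]
Tick 5: prefer A, take joint from B; A=[-] B=[lathe] C=[apple,knob,reel,disk,joint]
Tick 6: prefer B, take lathe from B; A=[-] B=[-] C=[apple,knob,reel,disk,joint,lathe]
Tick 7: prefer A, both empty, nothing taken; A=[-] B=[-] C=[apple,knob,reel,disk,joint,lathe]

Answer: apple knob reel disk joint lathe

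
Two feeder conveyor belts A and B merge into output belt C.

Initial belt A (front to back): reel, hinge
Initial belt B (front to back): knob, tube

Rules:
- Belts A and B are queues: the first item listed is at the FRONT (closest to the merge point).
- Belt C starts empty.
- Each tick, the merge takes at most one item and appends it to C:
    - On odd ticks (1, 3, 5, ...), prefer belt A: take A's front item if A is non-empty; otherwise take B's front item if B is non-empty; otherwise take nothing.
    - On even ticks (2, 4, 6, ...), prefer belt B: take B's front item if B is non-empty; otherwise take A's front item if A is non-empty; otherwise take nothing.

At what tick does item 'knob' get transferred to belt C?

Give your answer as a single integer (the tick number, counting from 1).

Tick 1: prefer A, take reel from A; A=[hinge] B=[knob,tube] C=[reel]
Tick 2: prefer B, take knob from B; A=[hinge] B=[tube] C=[reel,knob]

Answer: 2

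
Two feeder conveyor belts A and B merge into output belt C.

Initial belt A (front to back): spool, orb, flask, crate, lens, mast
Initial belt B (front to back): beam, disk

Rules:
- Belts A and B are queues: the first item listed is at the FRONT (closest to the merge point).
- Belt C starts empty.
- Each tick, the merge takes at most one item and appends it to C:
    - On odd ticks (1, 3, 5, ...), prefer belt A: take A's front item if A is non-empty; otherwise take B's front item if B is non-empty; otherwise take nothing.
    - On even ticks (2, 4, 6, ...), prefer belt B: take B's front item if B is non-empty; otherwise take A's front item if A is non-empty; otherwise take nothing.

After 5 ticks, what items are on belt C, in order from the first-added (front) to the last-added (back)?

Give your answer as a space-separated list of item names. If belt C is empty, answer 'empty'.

Answer: spool beam orb disk flask

Derivation:
Tick 1: prefer A, take spool from A; A=[orb,flask,crate,lens,mast] B=[beam,disk] C=[spool]
Tick 2: prefer B, take beam from B; A=[orb,flask,crate,lens,mast] B=[disk] C=[spool,beam]
Tick 3: prefer A, take orb from A; A=[flask,crate,lens,mast] B=[disk] C=[spool,beam,orb]
Tick 4: prefer B, take disk from B; A=[flask,crate,lens,mast] B=[-] C=[spool,beam,orb,disk]
Tick 5: prefer A, take flask from A; A=[crate,lens,mast] B=[-] C=[spool,beam,orb,disk,flask]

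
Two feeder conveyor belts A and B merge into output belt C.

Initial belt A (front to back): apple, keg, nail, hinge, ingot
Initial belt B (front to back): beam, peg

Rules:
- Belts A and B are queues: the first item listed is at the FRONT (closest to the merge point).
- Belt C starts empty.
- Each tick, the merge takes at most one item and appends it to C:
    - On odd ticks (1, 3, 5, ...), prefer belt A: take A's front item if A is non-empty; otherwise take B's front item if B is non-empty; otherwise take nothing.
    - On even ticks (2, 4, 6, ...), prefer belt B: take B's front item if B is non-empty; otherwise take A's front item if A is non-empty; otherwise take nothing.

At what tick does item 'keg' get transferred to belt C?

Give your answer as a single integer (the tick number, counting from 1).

Tick 1: prefer A, take apple from A; A=[keg,nail,hinge,ingot] B=[beam,peg] C=[apple]
Tick 2: prefer B, take beam from B; A=[keg,nail,hinge,ingot] B=[peg] C=[apple,beam]
Tick 3: prefer A, take keg from A; A=[nail,hinge,ingot] B=[peg] C=[apple,beam,keg]

Answer: 3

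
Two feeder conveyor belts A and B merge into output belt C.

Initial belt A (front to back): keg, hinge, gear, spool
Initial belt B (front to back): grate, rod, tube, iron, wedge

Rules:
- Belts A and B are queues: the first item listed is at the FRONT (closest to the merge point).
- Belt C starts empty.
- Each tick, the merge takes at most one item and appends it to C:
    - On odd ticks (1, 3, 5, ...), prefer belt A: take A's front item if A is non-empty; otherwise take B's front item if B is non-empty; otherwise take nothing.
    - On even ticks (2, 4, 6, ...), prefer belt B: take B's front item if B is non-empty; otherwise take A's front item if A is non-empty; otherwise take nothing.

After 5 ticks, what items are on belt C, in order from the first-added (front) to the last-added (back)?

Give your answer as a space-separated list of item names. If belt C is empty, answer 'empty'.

Answer: keg grate hinge rod gear

Derivation:
Tick 1: prefer A, take keg from A; A=[hinge,gear,spool] B=[grate,rod,tube,iron,wedge] C=[keg]
Tick 2: prefer B, take grate from B; A=[hinge,gear,spool] B=[rod,tube,iron,wedge] C=[keg,grate]
Tick 3: prefer A, take hinge from A; A=[gear,spool] B=[rod,tube,iron,wedge] C=[keg,grate,hinge]
Tick 4: prefer B, take rod from B; A=[gear,spool] B=[tube,iron,wedge] C=[keg,grate,hinge,rod]
Tick 5: prefer A, take gear from A; A=[spool] B=[tube,iron,wedge] C=[keg,grate,hinge,rod,gear]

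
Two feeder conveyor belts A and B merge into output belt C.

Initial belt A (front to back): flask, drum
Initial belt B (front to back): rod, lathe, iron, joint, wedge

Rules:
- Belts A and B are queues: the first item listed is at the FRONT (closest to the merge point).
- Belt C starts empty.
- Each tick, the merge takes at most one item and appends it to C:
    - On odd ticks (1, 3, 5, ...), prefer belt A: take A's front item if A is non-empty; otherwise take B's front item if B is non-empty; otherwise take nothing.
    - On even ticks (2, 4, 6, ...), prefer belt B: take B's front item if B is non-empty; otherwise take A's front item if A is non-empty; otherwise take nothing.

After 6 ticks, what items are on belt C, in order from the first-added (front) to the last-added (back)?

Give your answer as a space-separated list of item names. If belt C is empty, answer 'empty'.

Tick 1: prefer A, take flask from A; A=[drum] B=[rod,lathe,iron,joint,wedge] C=[flask]
Tick 2: prefer B, take rod from B; A=[drum] B=[lathe,iron,joint,wedge] C=[flask,rod]
Tick 3: prefer A, take drum from A; A=[-] B=[lathe,iron,joint,wedge] C=[flask,rod,drum]
Tick 4: prefer B, take lathe from B; A=[-] B=[iron,joint,wedge] C=[flask,rod,drum,lathe]
Tick 5: prefer A, take iron from B; A=[-] B=[joint,wedge] C=[flask,rod,drum,lathe,iron]
Tick 6: prefer B, take joint from B; A=[-] B=[wedge] C=[flask,rod,drum,lathe,iron,joint]

Answer: flask rod drum lathe iron joint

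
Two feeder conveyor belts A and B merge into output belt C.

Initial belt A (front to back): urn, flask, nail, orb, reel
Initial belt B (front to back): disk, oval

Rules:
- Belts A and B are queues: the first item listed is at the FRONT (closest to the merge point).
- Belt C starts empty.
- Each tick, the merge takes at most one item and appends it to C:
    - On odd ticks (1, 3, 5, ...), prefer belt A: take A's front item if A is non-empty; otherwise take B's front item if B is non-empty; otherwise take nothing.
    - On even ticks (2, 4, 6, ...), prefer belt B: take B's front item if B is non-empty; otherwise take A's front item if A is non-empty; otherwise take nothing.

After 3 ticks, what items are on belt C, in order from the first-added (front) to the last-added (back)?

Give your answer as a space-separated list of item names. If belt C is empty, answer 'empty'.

Answer: urn disk flask

Derivation:
Tick 1: prefer A, take urn from A; A=[flask,nail,orb,reel] B=[disk,oval] C=[urn]
Tick 2: prefer B, take disk from B; A=[flask,nail,orb,reel] B=[oval] C=[urn,disk]
Tick 3: prefer A, take flask from A; A=[nail,orb,reel] B=[oval] C=[urn,disk,flask]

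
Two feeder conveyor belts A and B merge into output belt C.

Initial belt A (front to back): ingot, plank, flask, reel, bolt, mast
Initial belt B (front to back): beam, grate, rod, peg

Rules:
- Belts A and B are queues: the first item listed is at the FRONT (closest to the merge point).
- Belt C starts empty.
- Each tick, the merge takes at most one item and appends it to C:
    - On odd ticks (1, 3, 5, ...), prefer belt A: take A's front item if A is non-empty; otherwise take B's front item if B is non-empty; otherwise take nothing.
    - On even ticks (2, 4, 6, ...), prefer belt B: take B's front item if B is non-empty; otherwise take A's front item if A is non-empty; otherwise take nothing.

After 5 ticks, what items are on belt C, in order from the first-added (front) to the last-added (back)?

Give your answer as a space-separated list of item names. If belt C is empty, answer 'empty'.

Answer: ingot beam plank grate flask

Derivation:
Tick 1: prefer A, take ingot from A; A=[plank,flask,reel,bolt,mast] B=[beam,grate,rod,peg] C=[ingot]
Tick 2: prefer B, take beam from B; A=[plank,flask,reel,bolt,mast] B=[grate,rod,peg] C=[ingot,beam]
Tick 3: prefer A, take plank from A; A=[flask,reel,bolt,mast] B=[grate,rod,peg] C=[ingot,beam,plank]
Tick 4: prefer B, take grate from B; A=[flask,reel,bolt,mast] B=[rod,peg] C=[ingot,beam,plank,grate]
Tick 5: prefer A, take flask from A; A=[reel,bolt,mast] B=[rod,peg] C=[ingot,beam,plank,grate,flask]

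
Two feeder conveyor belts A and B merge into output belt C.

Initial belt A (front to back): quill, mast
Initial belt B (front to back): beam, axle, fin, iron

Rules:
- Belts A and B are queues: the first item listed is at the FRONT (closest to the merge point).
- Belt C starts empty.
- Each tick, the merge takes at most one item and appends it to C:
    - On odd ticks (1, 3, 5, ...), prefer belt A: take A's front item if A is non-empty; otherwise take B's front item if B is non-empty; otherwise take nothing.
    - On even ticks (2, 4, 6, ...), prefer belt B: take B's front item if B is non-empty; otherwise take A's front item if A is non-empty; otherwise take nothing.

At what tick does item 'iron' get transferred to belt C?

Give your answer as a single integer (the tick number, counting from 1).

Tick 1: prefer A, take quill from A; A=[mast] B=[beam,axle,fin,iron] C=[quill]
Tick 2: prefer B, take beam from B; A=[mast] B=[axle,fin,iron] C=[quill,beam]
Tick 3: prefer A, take mast from A; A=[-] B=[axle,fin,iron] C=[quill,beam,mast]
Tick 4: prefer B, take axle from B; A=[-] B=[fin,iron] C=[quill,beam,mast,axle]
Tick 5: prefer A, take fin from B; A=[-] B=[iron] C=[quill,beam,mast,axle,fin]
Tick 6: prefer B, take iron from B; A=[-] B=[-] C=[quill,beam,mast,axle,fin,iron]

Answer: 6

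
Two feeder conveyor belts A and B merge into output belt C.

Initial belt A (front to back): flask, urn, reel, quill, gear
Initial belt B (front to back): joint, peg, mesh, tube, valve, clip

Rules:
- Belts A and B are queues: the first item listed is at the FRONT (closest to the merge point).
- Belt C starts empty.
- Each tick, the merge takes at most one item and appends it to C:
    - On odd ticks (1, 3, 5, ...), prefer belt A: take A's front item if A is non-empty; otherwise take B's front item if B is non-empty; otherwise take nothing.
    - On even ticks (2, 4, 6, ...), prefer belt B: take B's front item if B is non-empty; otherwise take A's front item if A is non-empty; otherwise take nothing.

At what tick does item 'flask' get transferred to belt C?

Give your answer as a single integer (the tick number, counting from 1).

Answer: 1

Derivation:
Tick 1: prefer A, take flask from A; A=[urn,reel,quill,gear] B=[joint,peg,mesh,tube,valve,clip] C=[flask]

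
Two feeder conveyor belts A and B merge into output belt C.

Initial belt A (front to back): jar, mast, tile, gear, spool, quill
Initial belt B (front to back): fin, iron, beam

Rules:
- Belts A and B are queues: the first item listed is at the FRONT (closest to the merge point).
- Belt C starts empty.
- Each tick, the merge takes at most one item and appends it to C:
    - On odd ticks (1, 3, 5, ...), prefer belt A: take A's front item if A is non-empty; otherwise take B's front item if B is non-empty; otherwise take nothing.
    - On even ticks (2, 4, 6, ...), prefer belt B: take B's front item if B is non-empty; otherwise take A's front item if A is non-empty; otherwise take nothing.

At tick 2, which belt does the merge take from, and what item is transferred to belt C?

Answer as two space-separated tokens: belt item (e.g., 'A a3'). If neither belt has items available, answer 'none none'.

Tick 1: prefer A, take jar from A; A=[mast,tile,gear,spool,quill] B=[fin,iron,beam] C=[jar]
Tick 2: prefer B, take fin from B; A=[mast,tile,gear,spool,quill] B=[iron,beam] C=[jar,fin]

Answer: B fin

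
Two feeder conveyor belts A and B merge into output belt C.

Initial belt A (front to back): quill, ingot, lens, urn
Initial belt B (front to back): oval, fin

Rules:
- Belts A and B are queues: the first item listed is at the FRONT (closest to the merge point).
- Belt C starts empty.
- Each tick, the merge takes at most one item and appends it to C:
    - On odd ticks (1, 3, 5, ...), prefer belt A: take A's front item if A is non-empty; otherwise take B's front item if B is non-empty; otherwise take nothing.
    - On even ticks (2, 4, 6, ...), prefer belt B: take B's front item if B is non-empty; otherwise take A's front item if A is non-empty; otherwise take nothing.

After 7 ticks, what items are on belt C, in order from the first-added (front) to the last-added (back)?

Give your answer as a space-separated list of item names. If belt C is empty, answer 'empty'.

Tick 1: prefer A, take quill from A; A=[ingot,lens,urn] B=[oval,fin] C=[quill]
Tick 2: prefer B, take oval from B; A=[ingot,lens,urn] B=[fin] C=[quill,oval]
Tick 3: prefer A, take ingot from A; A=[lens,urn] B=[fin] C=[quill,oval,ingot]
Tick 4: prefer B, take fin from B; A=[lens,urn] B=[-] C=[quill,oval,ingot,fin]
Tick 5: prefer A, take lens from A; A=[urn] B=[-] C=[quill,oval,ingot,fin,lens]
Tick 6: prefer B, take urn from A; A=[-] B=[-] C=[quill,oval,ingot,fin,lens,urn]
Tick 7: prefer A, both empty, nothing taken; A=[-] B=[-] C=[quill,oval,ingot,fin,lens,urn]

Answer: quill oval ingot fin lens urn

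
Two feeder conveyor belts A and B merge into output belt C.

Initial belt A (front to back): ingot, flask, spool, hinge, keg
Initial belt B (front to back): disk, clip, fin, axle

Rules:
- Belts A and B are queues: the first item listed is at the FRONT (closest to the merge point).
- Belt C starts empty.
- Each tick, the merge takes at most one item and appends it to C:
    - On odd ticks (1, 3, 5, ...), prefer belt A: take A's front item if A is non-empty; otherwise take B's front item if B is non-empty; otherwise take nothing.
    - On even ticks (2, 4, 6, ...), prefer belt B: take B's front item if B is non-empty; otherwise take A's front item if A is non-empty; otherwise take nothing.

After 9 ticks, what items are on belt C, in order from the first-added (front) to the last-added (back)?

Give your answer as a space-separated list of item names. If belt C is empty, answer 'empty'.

Tick 1: prefer A, take ingot from A; A=[flask,spool,hinge,keg] B=[disk,clip,fin,axle] C=[ingot]
Tick 2: prefer B, take disk from B; A=[flask,spool,hinge,keg] B=[clip,fin,axle] C=[ingot,disk]
Tick 3: prefer A, take flask from A; A=[spool,hinge,keg] B=[clip,fin,axle] C=[ingot,disk,flask]
Tick 4: prefer B, take clip from B; A=[spool,hinge,keg] B=[fin,axle] C=[ingot,disk,flask,clip]
Tick 5: prefer A, take spool from A; A=[hinge,keg] B=[fin,axle] C=[ingot,disk,flask,clip,spool]
Tick 6: prefer B, take fin from B; A=[hinge,keg] B=[axle] C=[ingot,disk,flask,clip,spool,fin]
Tick 7: prefer A, take hinge from A; A=[keg] B=[axle] C=[ingot,disk,flask,clip,spool,fin,hinge]
Tick 8: prefer B, take axle from B; A=[keg] B=[-] C=[ingot,disk,flask,clip,spool,fin,hinge,axle]
Tick 9: prefer A, take keg from A; A=[-] B=[-] C=[ingot,disk,flask,clip,spool,fin,hinge,axle,keg]

Answer: ingot disk flask clip spool fin hinge axle keg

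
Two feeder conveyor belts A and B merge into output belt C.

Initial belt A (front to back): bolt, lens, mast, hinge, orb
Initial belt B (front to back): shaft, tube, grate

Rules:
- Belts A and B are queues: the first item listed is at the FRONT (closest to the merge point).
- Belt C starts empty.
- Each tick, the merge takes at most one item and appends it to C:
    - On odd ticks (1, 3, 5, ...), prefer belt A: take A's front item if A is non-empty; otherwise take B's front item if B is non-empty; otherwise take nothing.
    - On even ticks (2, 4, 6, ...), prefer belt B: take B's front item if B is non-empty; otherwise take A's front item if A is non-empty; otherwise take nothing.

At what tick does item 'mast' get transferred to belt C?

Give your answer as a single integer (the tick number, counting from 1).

Tick 1: prefer A, take bolt from A; A=[lens,mast,hinge,orb] B=[shaft,tube,grate] C=[bolt]
Tick 2: prefer B, take shaft from B; A=[lens,mast,hinge,orb] B=[tube,grate] C=[bolt,shaft]
Tick 3: prefer A, take lens from A; A=[mast,hinge,orb] B=[tube,grate] C=[bolt,shaft,lens]
Tick 4: prefer B, take tube from B; A=[mast,hinge,orb] B=[grate] C=[bolt,shaft,lens,tube]
Tick 5: prefer A, take mast from A; A=[hinge,orb] B=[grate] C=[bolt,shaft,lens,tube,mast]

Answer: 5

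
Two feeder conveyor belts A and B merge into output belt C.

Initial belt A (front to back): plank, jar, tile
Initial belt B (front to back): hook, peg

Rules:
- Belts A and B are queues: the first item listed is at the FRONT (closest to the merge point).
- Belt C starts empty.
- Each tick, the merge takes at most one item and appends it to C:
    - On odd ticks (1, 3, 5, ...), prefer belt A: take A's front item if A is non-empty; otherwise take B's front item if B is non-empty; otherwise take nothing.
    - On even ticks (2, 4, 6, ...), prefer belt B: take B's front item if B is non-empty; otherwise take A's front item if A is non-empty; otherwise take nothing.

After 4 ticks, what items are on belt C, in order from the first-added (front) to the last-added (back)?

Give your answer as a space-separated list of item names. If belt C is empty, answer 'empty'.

Tick 1: prefer A, take plank from A; A=[jar,tile] B=[hook,peg] C=[plank]
Tick 2: prefer B, take hook from B; A=[jar,tile] B=[peg] C=[plank,hook]
Tick 3: prefer A, take jar from A; A=[tile] B=[peg] C=[plank,hook,jar]
Tick 4: prefer B, take peg from B; A=[tile] B=[-] C=[plank,hook,jar,peg]

Answer: plank hook jar peg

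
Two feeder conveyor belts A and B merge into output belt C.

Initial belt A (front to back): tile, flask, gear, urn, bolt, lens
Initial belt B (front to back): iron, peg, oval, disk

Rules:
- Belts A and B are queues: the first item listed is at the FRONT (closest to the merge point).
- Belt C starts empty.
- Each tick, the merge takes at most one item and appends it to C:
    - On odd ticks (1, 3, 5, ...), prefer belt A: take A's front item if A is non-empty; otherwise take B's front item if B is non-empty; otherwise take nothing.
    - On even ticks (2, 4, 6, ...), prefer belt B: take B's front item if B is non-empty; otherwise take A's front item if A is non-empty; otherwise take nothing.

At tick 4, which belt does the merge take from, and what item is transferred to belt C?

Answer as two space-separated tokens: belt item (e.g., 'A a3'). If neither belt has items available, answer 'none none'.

Tick 1: prefer A, take tile from A; A=[flask,gear,urn,bolt,lens] B=[iron,peg,oval,disk] C=[tile]
Tick 2: prefer B, take iron from B; A=[flask,gear,urn,bolt,lens] B=[peg,oval,disk] C=[tile,iron]
Tick 3: prefer A, take flask from A; A=[gear,urn,bolt,lens] B=[peg,oval,disk] C=[tile,iron,flask]
Tick 4: prefer B, take peg from B; A=[gear,urn,bolt,lens] B=[oval,disk] C=[tile,iron,flask,peg]

Answer: B peg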